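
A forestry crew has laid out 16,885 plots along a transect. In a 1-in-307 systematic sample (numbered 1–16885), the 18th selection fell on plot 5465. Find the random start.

k = 307
r = 5465 − (18−1)×307 = 5465 − 5219 = 246

246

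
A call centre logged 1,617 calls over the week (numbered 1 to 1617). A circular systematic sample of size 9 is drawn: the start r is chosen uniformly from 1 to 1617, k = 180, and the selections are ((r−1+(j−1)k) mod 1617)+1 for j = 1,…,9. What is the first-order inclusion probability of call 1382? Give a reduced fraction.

For each position j, as r ranges over 1…1617 the j-th selection hits every call exactly once, so call 1382 is selected for exactly 9 of the 1617 starts.
Inclusion probability = 9/1617 = 3/539.

3/539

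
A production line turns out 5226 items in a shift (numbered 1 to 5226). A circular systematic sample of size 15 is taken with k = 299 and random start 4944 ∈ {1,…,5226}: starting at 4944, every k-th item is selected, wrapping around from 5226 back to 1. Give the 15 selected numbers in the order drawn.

Selection 1: 4944
Selection 2: 4944 + 299 = 5243 → 5243 − 5226 = 17
Selection 3: 17 + 299 = 316
Selection 4: 316 + 299 = 615
Selection 5: 615 + 299 = 914
Selection 6: 914 + 299 = 1213
Selection 7: 1213 + 299 = 1512
Selection 8: 1512 + 299 = 1811
Selection 9: 1811 + 299 = 2110
Selection 10: 2110 + 299 = 2409
Selection 11: 2409 + 299 = 2708
Selection 12: 2708 + 299 = 3007
Selection 13: 3007 + 299 = 3306
Selection 14: 3306 + 299 = 3605
Selection 15: 3605 + 299 = 3904

4944, 17, 316, 615, 914, 1213, 1512, 1811, 2110, 2409, 2708, 3007, 3306, 3605, 3904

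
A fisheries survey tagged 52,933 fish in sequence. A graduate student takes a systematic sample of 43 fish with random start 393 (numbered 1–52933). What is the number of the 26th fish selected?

k = 52933/43 = 1231
26th selection = r + (26−1)·k = 393 + 25×1231 = 393 + 30775 = 31168

31168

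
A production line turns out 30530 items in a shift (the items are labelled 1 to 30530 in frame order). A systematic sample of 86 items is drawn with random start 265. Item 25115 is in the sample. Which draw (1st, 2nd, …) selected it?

71

k = 30530/86 = 355
position = (25115 − 265)/355 + 1 = 24850/355 + 1 = 70 + 1 = 71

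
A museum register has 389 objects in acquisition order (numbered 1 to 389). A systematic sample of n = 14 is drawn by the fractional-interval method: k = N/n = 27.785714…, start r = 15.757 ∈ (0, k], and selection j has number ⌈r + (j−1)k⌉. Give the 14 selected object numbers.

j=1: r + 0k = 15.757 → ⌈·⌉ = 16
j=2: r + 1k = 43.542714… → ⌈·⌉ = 44
j=3: r + 2k = 71.328428… → ⌈·⌉ = 72
j=4: r + 3k = 99.114142… → ⌈·⌉ = 100
j=5: r + 4k = 126.899857… → ⌈·⌉ = 127
j=6: r + 5k = 154.685571… → ⌈·⌉ = 155
j=7: r + 6k = 182.471285… → ⌈·⌉ = 183
j=8: r + 7k = 210.257 → ⌈·⌉ = 211
j=9: r + 8k = 238.042714… → ⌈·⌉ = 239
j=10: r + 9k = 265.828428… → ⌈·⌉ = 266
j=11: r + 10k = 293.614142… → ⌈·⌉ = 294
j=12: r + 11k = 321.399857… → ⌈·⌉ = 322
j=13: r + 12k = 349.185571… → ⌈·⌉ = 350
j=14: r + 13k = 376.971285… → ⌈·⌉ = 377

16, 44, 72, 100, 127, 155, 183, 211, 239, 266, 294, 322, 350, 377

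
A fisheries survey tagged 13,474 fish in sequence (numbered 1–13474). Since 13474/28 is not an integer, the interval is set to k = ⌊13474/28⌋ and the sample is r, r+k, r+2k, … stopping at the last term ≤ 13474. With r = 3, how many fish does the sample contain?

k = ⌊13474/28⌋ = 481
Achieved size = ⌊(13474 − 3)/481⌋ + 1 = ⌊13471/481⌋ + 1 = 28 + 1 = 29
(last selection: 3 + 28×481 = 13471 ≤ 13474; next would be 13952 > 13474)

29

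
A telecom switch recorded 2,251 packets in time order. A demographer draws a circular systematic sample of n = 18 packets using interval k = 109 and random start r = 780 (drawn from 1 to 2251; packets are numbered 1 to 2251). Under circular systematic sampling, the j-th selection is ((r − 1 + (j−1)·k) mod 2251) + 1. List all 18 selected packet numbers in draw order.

780, 889, 998, 1107, 1216, 1325, 1434, 1543, 1652, 1761, 1870, 1979, 2088, 2197, 55, 164, 273, 382

Selection 1: 780
Selection 2: 780 + 109 = 889
Selection 3: 889 + 109 = 998
Selection 4: 998 + 109 = 1107
Selection 5: 1107 + 109 = 1216
Selection 6: 1216 + 109 = 1325
Selection 7: 1325 + 109 = 1434
Selection 8: 1434 + 109 = 1543
Selection 9: 1543 + 109 = 1652
Selection 10: 1652 + 109 = 1761
Selection 11: 1761 + 109 = 1870
Selection 12: 1870 + 109 = 1979
Selection 13: 1979 + 109 = 2088
Selection 14: 2088 + 109 = 2197
Selection 15: 2197 + 109 = 2306 → 2306 − 2251 = 55
Selection 16: 55 + 109 = 164
Selection 17: 164 + 109 = 273
Selection 18: 273 + 109 = 382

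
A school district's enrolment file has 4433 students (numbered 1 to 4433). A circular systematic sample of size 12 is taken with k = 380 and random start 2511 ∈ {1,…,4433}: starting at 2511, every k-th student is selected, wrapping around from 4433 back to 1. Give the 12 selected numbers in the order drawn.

Selection 1: 2511
Selection 2: 2511 + 380 = 2891
Selection 3: 2891 + 380 = 3271
Selection 4: 3271 + 380 = 3651
Selection 5: 3651 + 380 = 4031
Selection 6: 4031 + 380 = 4411
Selection 7: 4411 + 380 = 4791 → 4791 − 4433 = 358
Selection 8: 358 + 380 = 738
Selection 9: 738 + 380 = 1118
Selection 10: 1118 + 380 = 1498
Selection 11: 1498 + 380 = 1878
Selection 12: 1878 + 380 = 2258

2511, 2891, 3271, 3651, 4031, 4411, 358, 738, 1118, 1498, 1878, 2258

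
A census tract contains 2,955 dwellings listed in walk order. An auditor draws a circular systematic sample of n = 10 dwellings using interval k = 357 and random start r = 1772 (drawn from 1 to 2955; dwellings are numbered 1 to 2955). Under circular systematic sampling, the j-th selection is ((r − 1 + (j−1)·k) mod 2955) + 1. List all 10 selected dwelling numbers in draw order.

Selection 1: 1772
Selection 2: 1772 + 357 = 2129
Selection 3: 2129 + 357 = 2486
Selection 4: 2486 + 357 = 2843
Selection 5: 2843 + 357 = 3200 → 3200 − 2955 = 245
Selection 6: 245 + 357 = 602
Selection 7: 602 + 357 = 959
Selection 8: 959 + 357 = 1316
Selection 9: 1316 + 357 = 1673
Selection 10: 1673 + 357 = 2030

1772, 2129, 2486, 2843, 245, 602, 959, 1316, 1673, 2030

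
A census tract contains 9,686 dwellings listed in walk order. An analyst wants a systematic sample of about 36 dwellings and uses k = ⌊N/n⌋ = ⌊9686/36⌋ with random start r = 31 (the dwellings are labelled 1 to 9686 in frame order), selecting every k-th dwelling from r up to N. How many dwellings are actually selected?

36

k = ⌊9686/36⌋ = 269
Achieved size = ⌊(9686 − 31)/269⌋ + 1 = ⌊9655/269⌋ + 1 = 35 + 1 = 36
(last selection: 31 + 35×269 = 9446 ≤ 9686; next would be 9715 > 9686)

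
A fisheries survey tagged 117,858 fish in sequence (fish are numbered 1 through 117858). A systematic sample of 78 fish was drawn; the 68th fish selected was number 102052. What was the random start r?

k = 117858/78 = 1511
r = 102052 − (68−1)×1511 = 102052 − 101237 = 815

815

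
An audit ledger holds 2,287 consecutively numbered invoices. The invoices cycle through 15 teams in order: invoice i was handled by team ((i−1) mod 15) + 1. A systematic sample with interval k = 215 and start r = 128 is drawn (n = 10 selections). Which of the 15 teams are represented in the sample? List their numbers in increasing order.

Consecutive selections differ by k = 215, so their team numbers differ by 215 mod 15 = 5.
gcd(215, 15) = 5, so the sample visits 15/5 = 3 distinct residues mod 15.
Start 128 is team 8; the teams hit are 3, 8, 13.

3, 8, 13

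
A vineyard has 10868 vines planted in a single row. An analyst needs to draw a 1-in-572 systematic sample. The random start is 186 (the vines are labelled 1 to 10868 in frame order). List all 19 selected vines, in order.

186, 758, 1330, 1902, 2474, 3046, 3618, 4190, 4762, 5334, 5906, 6478, 7050, 7622, 8194, 8766, 9338, 9910, 10482

vine 1: 186
vine 2: 186 + 572 = 758
vine 3: 758 + 572 = 1330
vine 4: 1330 + 572 = 1902
vine 5: 1902 + 572 = 2474
vine 6: 2474 + 572 = 3046
vine 7: 3046 + 572 = 3618
vine 8: 3618 + 572 = 4190
vine 9: 4190 + 572 = 4762
vine 10: 4762 + 572 = 5334
vine 11: 5334 + 572 = 5906
vine 12: 5906 + 572 = 6478
vine 13: 6478 + 572 = 7050
vine 14: 7050 + 572 = 7622
vine 15: 7622 + 572 = 8194
vine 16: 8194 + 572 = 8766
vine 17: 8766 + 572 = 9338
vine 18: 9338 + 572 = 9910
vine 19: 9910 + 572 = 10482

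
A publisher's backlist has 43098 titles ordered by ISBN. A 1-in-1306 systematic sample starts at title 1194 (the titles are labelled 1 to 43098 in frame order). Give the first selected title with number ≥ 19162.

k = 1306
Steps past start: ⌈(19162 − 1194)/1306⌉ = ⌈17968/1306⌉ = 14
Selected title: 1194 + 14×1306 = 19478

19478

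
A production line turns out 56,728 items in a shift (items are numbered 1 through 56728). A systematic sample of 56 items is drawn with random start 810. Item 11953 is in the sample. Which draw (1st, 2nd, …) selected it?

12

k = 56728/56 = 1013
position = (11953 − 810)/1013 + 1 = 11143/1013 + 1 = 11 + 1 = 12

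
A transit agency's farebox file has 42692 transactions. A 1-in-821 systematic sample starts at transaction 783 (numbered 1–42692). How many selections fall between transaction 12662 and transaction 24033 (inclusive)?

14

k = 821
First selection ≥ 12662: 783 + ⌈(12662−783)/821⌉·821 = 783 + 15×821 = 13098
Last selection ≤ 24033: 783 + ⌊(24033−783)/821⌋·821 = 783 + 28×821 = 23771
Count = 28 − 15 + 1 = 14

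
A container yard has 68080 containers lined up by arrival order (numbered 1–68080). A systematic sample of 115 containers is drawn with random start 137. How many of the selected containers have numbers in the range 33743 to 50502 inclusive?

29

k = 68080/115 = 592
First selection ≥ 33743: 137 + ⌈(33743−137)/592⌉·592 = 137 + 57×592 = 33881
Last selection ≤ 50502: 137 + ⌊(50502−137)/592⌋·592 = 137 + 85×592 = 50457
Count = 85 − 57 + 1 = 29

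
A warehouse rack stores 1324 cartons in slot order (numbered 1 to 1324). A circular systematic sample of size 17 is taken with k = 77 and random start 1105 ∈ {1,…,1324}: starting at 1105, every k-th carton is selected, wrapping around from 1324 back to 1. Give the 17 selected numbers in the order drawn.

1105, 1182, 1259, 12, 89, 166, 243, 320, 397, 474, 551, 628, 705, 782, 859, 936, 1013

Selection 1: 1105
Selection 2: 1105 + 77 = 1182
Selection 3: 1182 + 77 = 1259
Selection 4: 1259 + 77 = 1336 → 1336 − 1324 = 12
Selection 5: 12 + 77 = 89
Selection 6: 89 + 77 = 166
Selection 7: 166 + 77 = 243
Selection 8: 243 + 77 = 320
Selection 9: 320 + 77 = 397
Selection 10: 397 + 77 = 474
Selection 11: 474 + 77 = 551
Selection 12: 551 + 77 = 628
Selection 13: 628 + 77 = 705
Selection 14: 705 + 77 = 782
Selection 15: 782 + 77 = 859
Selection 16: 859 + 77 = 936
Selection 17: 936 + 77 = 1013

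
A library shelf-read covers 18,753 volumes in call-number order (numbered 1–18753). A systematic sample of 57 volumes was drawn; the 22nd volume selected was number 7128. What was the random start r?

k = 18753/57 = 329
r = 7128 − (22−1)×329 = 7128 − 6909 = 219

219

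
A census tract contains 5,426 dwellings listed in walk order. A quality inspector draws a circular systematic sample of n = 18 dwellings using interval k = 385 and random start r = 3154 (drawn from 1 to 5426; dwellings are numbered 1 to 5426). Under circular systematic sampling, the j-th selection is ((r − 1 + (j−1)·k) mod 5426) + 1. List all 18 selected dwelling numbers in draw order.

3154, 3539, 3924, 4309, 4694, 5079, 38, 423, 808, 1193, 1578, 1963, 2348, 2733, 3118, 3503, 3888, 4273

Selection 1: 3154
Selection 2: 3154 + 385 = 3539
Selection 3: 3539 + 385 = 3924
Selection 4: 3924 + 385 = 4309
Selection 5: 4309 + 385 = 4694
Selection 6: 4694 + 385 = 5079
Selection 7: 5079 + 385 = 5464 → 5464 − 5426 = 38
Selection 8: 38 + 385 = 423
Selection 9: 423 + 385 = 808
Selection 10: 808 + 385 = 1193
Selection 11: 1193 + 385 = 1578
Selection 12: 1578 + 385 = 1963
Selection 13: 1963 + 385 = 2348
Selection 14: 2348 + 385 = 2733
Selection 15: 2733 + 385 = 3118
Selection 16: 3118 + 385 = 3503
Selection 17: 3503 + 385 = 3888
Selection 18: 3888 + 385 = 4273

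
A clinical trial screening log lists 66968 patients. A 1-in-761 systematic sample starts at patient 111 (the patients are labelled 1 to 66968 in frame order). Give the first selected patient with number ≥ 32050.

k = 761
Steps past start: ⌈(32050 − 111)/761⌉ = ⌈31939/761⌉ = 42
Selected patient: 111 + 42×761 = 32073

32073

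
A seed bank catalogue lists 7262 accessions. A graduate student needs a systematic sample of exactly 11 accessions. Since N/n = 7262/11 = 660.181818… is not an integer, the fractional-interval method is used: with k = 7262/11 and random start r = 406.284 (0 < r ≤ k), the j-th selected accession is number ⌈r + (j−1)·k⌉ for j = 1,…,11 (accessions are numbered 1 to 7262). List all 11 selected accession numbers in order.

j=1: r + 0k = 406.284 → ⌈·⌉ = 407
j=2: r + 1k = 1066.465818… → ⌈·⌉ = 1067
j=3: r + 2k = 1726.647636… → ⌈·⌉ = 1727
j=4: r + 3k = 2386.829454… → ⌈·⌉ = 2387
j=5: r + 4k = 3047.011272… → ⌈·⌉ = 3048
j=6: r + 5k = 3707.193090… → ⌈·⌉ = 3708
j=7: r + 6k = 4367.374909… → ⌈·⌉ = 4368
j=8: r + 7k = 5027.556727… → ⌈·⌉ = 5028
j=9: r + 8k = 5687.738545… → ⌈·⌉ = 5688
j=10: r + 9k = 6347.920363… → ⌈·⌉ = 6348
j=11: r + 10k = 7008.102181… → ⌈·⌉ = 7009

407, 1067, 1727, 2387, 3048, 3708, 4368, 5028, 5688, 6348, 7009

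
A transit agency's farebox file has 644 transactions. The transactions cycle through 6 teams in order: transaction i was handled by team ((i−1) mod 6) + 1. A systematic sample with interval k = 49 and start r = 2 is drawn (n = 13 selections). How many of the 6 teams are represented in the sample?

Consecutive selections differ by k = 49, so their team numbers differ by 49 mod 6 = 1.
gcd(49, 6) = 1, so the sample visits 6/1 = 6 distinct residues mod 6.
Start 2 is team 2; the teams hit are 1, 2, 3, 4, 5, 6.

6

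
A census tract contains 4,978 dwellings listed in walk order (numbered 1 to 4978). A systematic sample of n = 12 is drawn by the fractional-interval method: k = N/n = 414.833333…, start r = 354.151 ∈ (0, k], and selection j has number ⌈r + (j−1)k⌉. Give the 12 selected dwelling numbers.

355, 769, 1184, 1599, 2014, 2429, 2844, 3258, 3673, 4088, 4503, 4918

j=1: r + 0k = 354.151 → ⌈·⌉ = 355
j=2: r + 1k = 768.984333… → ⌈·⌉ = 769
j=3: r + 2k = 1183.817666… → ⌈·⌉ = 1184
j=4: r + 3k = 1598.651 → ⌈·⌉ = 1599
j=5: r + 4k = 2013.484333… → ⌈·⌉ = 2014
j=6: r + 5k = 2428.317666… → ⌈·⌉ = 2429
j=7: r + 6k = 2843.151 → ⌈·⌉ = 2844
j=8: r + 7k = 3257.984333… → ⌈·⌉ = 3258
j=9: r + 8k = 3672.817666… → ⌈·⌉ = 3673
j=10: r + 9k = 4087.651 → ⌈·⌉ = 4088
j=11: r + 10k = 4502.484333… → ⌈·⌉ = 4503
j=12: r + 11k = 4917.317666… → ⌈·⌉ = 4918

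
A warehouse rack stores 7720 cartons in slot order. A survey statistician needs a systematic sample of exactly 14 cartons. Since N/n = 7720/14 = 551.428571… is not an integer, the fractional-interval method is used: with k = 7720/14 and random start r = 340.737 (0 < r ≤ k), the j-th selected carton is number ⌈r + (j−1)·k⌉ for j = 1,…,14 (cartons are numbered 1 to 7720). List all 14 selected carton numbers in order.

341, 893, 1444, 1996, 2547, 3098, 3650, 4201, 4753, 5304, 5856, 6407, 6958, 7510

j=1: r + 0k = 340.737 → ⌈·⌉ = 341
j=2: r + 1k = 892.165571… → ⌈·⌉ = 893
j=3: r + 2k = 1443.594142… → ⌈·⌉ = 1444
j=4: r + 3k = 1995.022714… → ⌈·⌉ = 1996
j=5: r + 4k = 2546.451285… → ⌈·⌉ = 2547
j=6: r + 5k = 3097.879857… → ⌈·⌉ = 3098
j=7: r + 6k = 3649.308428… → ⌈·⌉ = 3650
j=8: r + 7k = 4200.737 → ⌈·⌉ = 4201
j=9: r + 8k = 4752.165571… → ⌈·⌉ = 4753
j=10: r + 9k = 5303.594142… → ⌈·⌉ = 5304
j=11: r + 10k = 5855.022714… → ⌈·⌉ = 5856
j=12: r + 11k = 6406.451285… → ⌈·⌉ = 6407
j=13: r + 12k = 6957.879857… → ⌈·⌉ = 6958
j=14: r + 13k = 7509.308428… → ⌈·⌉ = 7510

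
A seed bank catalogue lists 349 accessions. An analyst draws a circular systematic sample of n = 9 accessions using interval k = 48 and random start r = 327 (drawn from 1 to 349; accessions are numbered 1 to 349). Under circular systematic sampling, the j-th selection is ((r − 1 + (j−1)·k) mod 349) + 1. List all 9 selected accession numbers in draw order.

327, 26, 74, 122, 170, 218, 266, 314, 13

Selection 1: 327
Selection 2: 327 + 48 = 375 → 375 − 349 = 26
Selection 3: 26 + 48 = 74
Selection 4: 74 + 48 = 122
Selection 5: 122 + 48 = 170
Selection 6: 170 + 48 = 218
Selection 7: 218 + 48 = 266
Selection 8: 266 + 48 = 314
Selection 9: 314 + 48 = 362 → 362 − 349 = 13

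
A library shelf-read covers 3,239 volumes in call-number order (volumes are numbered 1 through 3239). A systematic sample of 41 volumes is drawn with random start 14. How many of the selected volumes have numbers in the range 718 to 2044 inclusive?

17

k = 3239/41 = 79
First selection ≥ 718: 14 + ⌈(718−14)/79⌉·79 = 14 + 9×79 = 725
Last selection ≤ 2044: 14 + ⌊(2044−14)/79⌋·79 = 14 + 25×79 = 1989
Count = 25 − 9 + 1 = 17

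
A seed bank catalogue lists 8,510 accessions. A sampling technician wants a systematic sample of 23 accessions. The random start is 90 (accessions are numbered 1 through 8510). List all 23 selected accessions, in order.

90, 460, 830, 1200, 1570, 1940, 2310, 2680, 3050, 3420, 3790, 4160, 4530, 4900, 5270, 5640, 6010, 6380, 6750, 7120, 7490, 7860, 8230

k = N/n = 8510/23 = 370
accession 1: 90
accession 2: 90 + 370 = 460
accession 3: 460 + 370 = 830
accession 4: 830 + 370 = 1200
accession 5: 1200 + 370 = 1570
accession 6: 1570 + 370 = 1940
accession 7: 1940 + 370 = 2310
accession 8: 2310 + 370 = 2680
accession 9: 2680 + 370 = 3050
accession 10: 3050 + 370 = 3420
accession 11: 3420 + 370 = 3790
accession 12: 3790 + 370 = 4160
accession 13: 4160 + 370 = 4530
accession 14: 4530 + 370 = 4900
accession 15: 4900 + 370 = 5270
accession 16: 5270 + 370 = 5640
accession 17: 5640 + 370 = 6010
accession 18: 6010 + 370 = 6380
accession 19: 6380 + 370 = 6750
accession 20: 6750 + 370 = 7120
accession 21: 7120 + 370 = 7490
accession 22: 7490 + 370 = 7860
accession 23: 7860 + 370 = 8230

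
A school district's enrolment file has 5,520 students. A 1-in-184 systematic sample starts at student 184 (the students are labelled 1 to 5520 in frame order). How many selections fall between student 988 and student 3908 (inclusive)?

16

k = 184
First selection ≥ 988: 184 + ⌈(988−184)/184⌉·184 = 184 + 5×184 = 1104
Last selection ≤ 3908: 184 + ⌊(3908−184)/184⌋·184 = 184 + 20×184 = 3864
Count = 20 − 5 + 1 = 16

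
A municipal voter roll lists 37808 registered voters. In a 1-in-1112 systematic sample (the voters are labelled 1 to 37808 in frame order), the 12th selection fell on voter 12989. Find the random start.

757

k = 1112
r = 12989 − (12−1)×1112 = 12989 − 12232 = 757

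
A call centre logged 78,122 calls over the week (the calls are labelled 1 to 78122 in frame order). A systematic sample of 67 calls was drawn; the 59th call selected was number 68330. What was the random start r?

702

k = 78122/67 = 1166
r = 68330 − (59−1)×1166 = 68330 − 67628 = 702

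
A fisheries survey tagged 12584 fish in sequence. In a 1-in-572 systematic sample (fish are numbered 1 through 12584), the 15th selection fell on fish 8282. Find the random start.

k = 572
r = 8282 − (15−1)×572 = 8282 − 8008 = 274

274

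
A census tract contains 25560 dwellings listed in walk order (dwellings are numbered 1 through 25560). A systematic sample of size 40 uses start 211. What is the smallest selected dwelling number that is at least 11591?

k = 25560/40 = 639
Steps past start: ⌈(11591 − 211)/639⌉ = ⌈11380/639⌉ = 18
Selected dwelling: 211 + 18×639 = 11713

11713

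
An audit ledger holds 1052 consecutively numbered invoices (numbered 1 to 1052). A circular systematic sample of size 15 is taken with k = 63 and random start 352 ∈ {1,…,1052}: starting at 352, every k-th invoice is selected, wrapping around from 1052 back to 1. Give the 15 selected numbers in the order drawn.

352, 415, 478, 541, 604, 667, 730, 793, 856, 919, 982, 1045, 56, 119, 182

Selection 1: 352
Selection 2: 352 + 63 = 415
Selection 3: 415 + 63 = 478
Selection 4: 478 + 63 = 541
Selection 5: 541 + 63 = 604
Selection 6: 604 + 63 = 667
Selection 7: 667 + 63 = 730
Selection 8: 730 + 63 = 793
Selection 9: 793 + 63 = 856
Selection 10: 856 + 63 = 919
Selection 11: 919 + 63 = 982
Selection 12: 982 + 63 = 1045
Selection 13: 1045 + 63 = 1108 → 1108 − 1052 = 56
Selection 14: 56 + 63 = 119
Selection 15: 119 + 63 = 182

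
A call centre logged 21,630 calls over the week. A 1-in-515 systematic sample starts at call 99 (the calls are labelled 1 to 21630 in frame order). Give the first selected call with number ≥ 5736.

5764

k = 515
Steps past start: ⌈(5736 − 99)/515⌉ = ⌈5637/515⌉ = 11
Selected call: 99 + 11×515 = 5764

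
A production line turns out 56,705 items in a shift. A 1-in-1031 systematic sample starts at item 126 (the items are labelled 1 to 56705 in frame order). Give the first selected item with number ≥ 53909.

k = 1031
Steps past start: ⌈(53909 − 126)/1031⌉ = ⌈53783/1031⌉ = 53
Selected item: 126 + 53×1031 = 54769

54769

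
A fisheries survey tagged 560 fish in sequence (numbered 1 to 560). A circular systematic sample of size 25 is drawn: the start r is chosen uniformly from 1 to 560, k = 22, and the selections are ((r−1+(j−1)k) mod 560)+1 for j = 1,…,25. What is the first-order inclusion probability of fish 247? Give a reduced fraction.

5/112

For each position j, as r ranges over 1…560 the j-th selection hits every fish exactly once, so fish 247 is selected for exactly 25 of the 560 starts.
Inclusion probability = 25/560 = 5/112.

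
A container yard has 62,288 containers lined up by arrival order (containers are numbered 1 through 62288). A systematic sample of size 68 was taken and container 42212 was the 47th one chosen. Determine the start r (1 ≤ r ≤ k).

k = 62288/68 = 916
r = 42212 − (47−1)×916 = 42212 − 42136 = 76

76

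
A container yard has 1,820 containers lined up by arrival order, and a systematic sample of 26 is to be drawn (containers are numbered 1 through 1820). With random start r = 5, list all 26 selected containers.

5, 75, 145, 215, 285, 355, 425, 495, 565, 635, 705, 775, 845, 915, 985, 1055, 1125, 1195, 1265, 1335, 1405, 1475, 1545, 1615, 1685, 1755

k = N/n = 1820/26 = 70
container 1: 5
container 2: 5 + 70 = 75
container 3: 75 + 70 = 145
container 4: 145 + 70 = 215
container 5: 215 + 70 = 285
container 6: 285 + 70 = 355
container 7: 355 + 70 = 425
container 8: 425 + 70 = 495
container 9: 495 + 70 = 565
container 10: 565 + 70 = 635
container 11: 635 + 70 = 705
container 12: 705 + 70 = 775
container 13: 775 + 70 = 845
container 14: 845 + 70 = 915
container 15: 915 + 70 = 985
container 16: 985 + 70 = 1055
container 17: 1055 + 70 = 1125
container 18: 1125 + 70 = 1195
container 19: 1195 + 70 = 1265
container 20: 1265 + 70 = 1335
container 21: 1335 + 70 = 1405
container 22: 1405 + 70 = 1475
container 23: 1475 + 70 = 1545
container 24: 1545 + 70 = 1615
container 25: 1615 + 70 = 1685
container 26: 1685 + 70 = 1755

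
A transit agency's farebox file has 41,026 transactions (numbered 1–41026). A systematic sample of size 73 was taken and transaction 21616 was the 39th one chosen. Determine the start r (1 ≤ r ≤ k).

k = 41026/73 = 562
r = 21616 − (39−1)×562 = 21616 − 21356 = 260

260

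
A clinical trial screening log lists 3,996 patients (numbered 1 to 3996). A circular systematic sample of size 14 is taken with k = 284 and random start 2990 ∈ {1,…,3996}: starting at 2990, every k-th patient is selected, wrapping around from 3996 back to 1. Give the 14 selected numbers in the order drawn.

2990, 3274, 3558, 3842, 130, 414, 698, 982, 1266, 1550, 1834, 2118, 2402, 2686

Selection 1: 2990
Selection 2: 2990 + 284 = 3274
Selection 3: 3274 + 284 = 3558
Selection 4: 3558 + 284 = 3842
Selection 5: 3842 + 284 = 4126 → 4126 − 3996 = 130
Selection 6: 130 + 284 = 414
Selection 7: 414 + 284 = 698
Selection 8: 698 + 284 = 982
Selection 9: 982 + 284 = 1266
Selection 10: 1266 + 284 = 1550
Selection 11: 1550 + 284 = 1834
Selection 12: 1834 + 284 = 2118
Selection 13: 2118 + 284 = 2402
Selection 14: 2402 + 284 = 2686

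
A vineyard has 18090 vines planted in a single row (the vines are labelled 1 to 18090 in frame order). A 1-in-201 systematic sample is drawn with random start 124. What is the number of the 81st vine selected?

16204

k = 201
81st selection = r + (81−1)·k = 124 + 80×201 = 124 + 16080 = 16204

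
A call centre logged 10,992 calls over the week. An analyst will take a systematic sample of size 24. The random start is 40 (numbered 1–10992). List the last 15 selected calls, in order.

k = N/n = 10992/24 = 458
10th selection = 40 + 9×458 = 4162
11th: 4162 + 458 = 4620
12th: 4620 + 458 = 5078
13th: 5078 + 458 = 5536
14th: 5536 + 458 = 5994
15th: 5994 + 458 = 6452
16th: 6452 + 458 = 6910
17th: 6910 + 458 = 7368
18th: 7368 + 458 = 7826
19th: 7826 + 458 = 8284
20th: 8284 + 458 = 8742
21st: 8742 + 458 = 9200
22nd: 9200 + 458 = 9658
23rd: 9658 + 458 = 10116
24th: 10116 + 458 = 10574

4162, 4620, 5078, 5536, 5994, 6452, 6910, 7368, 7826, 8284, 8742, 9200, 9658, 10116, 10574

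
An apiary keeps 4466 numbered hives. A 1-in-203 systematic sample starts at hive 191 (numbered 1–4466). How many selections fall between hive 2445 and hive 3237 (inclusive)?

4

k = 203
First selection ≥ 2445: 191 + ⌈(2445−191)/203⌉·203 = 191 + 12×203 = 2627
Last selection ≤ 3237: 191 + ⌊(3237−191)/203⌋·203 = 191 + 15×203 = 3236
Count = 15 − 12 + 1 = 4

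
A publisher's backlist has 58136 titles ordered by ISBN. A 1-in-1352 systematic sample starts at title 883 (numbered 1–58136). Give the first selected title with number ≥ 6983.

k = 1352
Steps past start: ⌈(6983 − 883)/1352⌉ = ⌈6100/1352⌉ = 5
Selected title: 883 + 5×1352 = 7643

7643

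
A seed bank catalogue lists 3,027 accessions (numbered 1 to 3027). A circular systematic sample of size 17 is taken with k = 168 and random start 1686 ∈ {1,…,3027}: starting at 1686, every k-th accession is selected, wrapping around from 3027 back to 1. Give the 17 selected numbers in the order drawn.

Selection 1: 1686
Selection 2: 1686 + 168 = 1854
Selection 3: 1854 + 168 = 2022
Selection 4: 2022 + 168 = 2190
Selection 5: 2190 + 168 = 2358
Selection 6: 2358 + 168 = 2526
Selection 7: 2526 + 168 = 2694
Selection 8: 2694 + 168 = 2862
Selection 9: 2862 + 168 = 3030 → 3030 − 3027 = 3
Selection 10: 3 + 168 = 171
Selection 11: 171 + 168 = 339
Selection 12: 339 + 168 = 507
Selection 13: 507 + 168 = 675
Selection 14: 675 + 168 = 843
Selection 15: 843 + 168 = 1011
Selection 16: 1011 + 168 = 1179
Selection 17: 1179 + 168 = 1347

1686, 1854, 2022, 2190, 2358, 2526, 2694, 2862, 3, 171, 339, 507, 675, 843, 1011, 1179, 1347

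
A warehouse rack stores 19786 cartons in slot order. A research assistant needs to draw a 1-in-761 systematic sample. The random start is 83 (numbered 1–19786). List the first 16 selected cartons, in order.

83, 844, 1605, 2366, 3127, 3888, 4649, 5410, 6171, 6932, 7693, 8454, 9215, 9976, 10737, 11498

carton 1: 83
carton 2: 83 + 761 = 844
carton 3: 844 + 761 = 1605
carton 4: 1605 + 761 = 2366
carton 5: 2366 + 761 = 3127
carton 6: 3127 + 761 = 3888
carton 7: 3888 + 761 = 4649
carton 8: 4649 + 761 = 5410
carton 9: 5410 + 761 = 6171
carton 10: 6171 + 761 = 6932
carton 11: 6932 + 761 = 7693
carton 12: 7693 + 761 = 8454
carton 13: 8454 + 761 = 9215
carton 14: 9215 + 761 = 9976
carton 15: 9976 + 761 = 10737
carton 16: 10737 + 761 = 11498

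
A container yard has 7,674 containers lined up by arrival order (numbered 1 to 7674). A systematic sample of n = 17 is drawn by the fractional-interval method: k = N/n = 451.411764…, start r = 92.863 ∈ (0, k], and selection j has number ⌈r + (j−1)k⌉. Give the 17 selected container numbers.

j=1: r + 0k = 92.863 → ⌈·⌉ = 93
j=2: r + 1k = 544.274764… → ⌈·⌉ = 545
j=3: r + 2k = 995.686529… → ⌈·⌉ = 996
j=4: r + 3k = 1447.098294… → ⌈·⌉ = 1448
j=5: r + 4k = 1898.510058… → ⌈·⌉ = 1899
j=6: r + 5k = 2349.921823… → ⌈·⌉ = 2350
j=7: r + 6k = 2801.333588… → ⌈·⌉ = 2802
j=8: r + 7k = 3252.745352… → ⌈·⌉ = 3253
j=9: r + 8k = 3704.157117… → ⌈·⌉ = 3705
j=10: r + 9k = 4155.568882… → ⌈·⌉ = 4156
j=11: r + 10k = 4606.980647… → ⌈·⌉ = 4607
j=12: r + 11k = 5058.392411… → ⌈·⌉ = 5059
j=13: r + 12k = 5509.804176… → ⌈·⌉ = 5510
j=14: r + 13k = 5961.215941… → ⌈·⌉ = 5962
j=15: r + 14k = 6412.627705… → ⌈·⌉ = 6413
j=16: r + 15k = 6864.039470… → ⌈·⌉ = 6865
j=17: r + 16k = 7315.451235… → ⌈·⌉ = 7316

93, 545, 996, 1448, 1899, 2350, 2802, 3253, 3705, 4156, 4607, 5059, 5510, 5962, 6413, 6865, 7316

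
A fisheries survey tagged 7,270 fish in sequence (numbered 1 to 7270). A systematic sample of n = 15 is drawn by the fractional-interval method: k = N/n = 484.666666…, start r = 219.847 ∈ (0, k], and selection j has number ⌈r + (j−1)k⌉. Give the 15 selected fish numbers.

j=1: r + 0k = 219.847 → ⌈·⌉ = 220
j=2: r + 1k = 704.513666… → ⌈·⌉ = 705
j=3: r + 2k = 1189.180333… → ⌈·⌉ = 1190
j=4: r + 3k = 1673.847 → ⌈·⌉ = 1674
j=5: r + 4k = 2158.513666… → ⌈·⌉ = 2159
j=6: r + 5k = 2643.180333… → ⌈·⌉ = 2644
j=7: r + 6k = 3127.847 → ⌈·⌉ = 3128
j=8: r + 7k = 3612.513666… → ⌈·⌉ = 3613
j=9: r + 8k = 4097.180333… → ⌈·⌉ = 4098
j=10: r + 9k = 4581.847 → ⌈·⌉ = 4582
j=11: r + 10k = 5066.513666… → ⌈·⌉ = 5067
j=12: r + 11k = 5551.180333… → ⌈·⌉ = 5552
j=13: r + 12k = 6035.847 → ⌈·⌉ = 6036
j=14: r + 13k = 6520.513666… → ⌈·⌉ = 6521
j=15: r + 14k = 7005.180333… → ⌈·⌉ = 7006

220, 705, 1190, 1674, 2159, 2644, 3128, 3613, 4098, 4582, 5067, 5552, 6036, 6521, 7006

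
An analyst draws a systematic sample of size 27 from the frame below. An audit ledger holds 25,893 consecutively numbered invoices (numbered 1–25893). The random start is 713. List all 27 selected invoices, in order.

k = N/n = 25893/27 = 959
invoice 1: 713
invoice 2: 713 + 959 = 1672
invoice 3: 1672 + 959 = 2631
invoice 4: 2631 + 959 = 3590
invoice 5: 3590 + 959 = 4549
invoice 6: 4549 + 959 = 5508
invoice 7: 5508 + 959 = 6467
invoice 8: 6467 + 959 = 7426
invoice 9: 7426 + 959 = 8385
invoice 10: 8385 + 959 = 9344
invoice 11: 9344 + 959 = 10303
invoice 12: 10303 + 959 = 11262
invoice 13: 11262 + 959 = 12221
invoice 14: 12221 + 959 = 13180
invoice 15: 13180 + 959 = 14139
invoice 16: 14139 + 959 = 15098
invoice 17: 15098 + 959 = 16057
invoice 18: 16057 + 959 = 17016
invoice 19: 17016 + 959 = 17975
invoice 20: 17975 + 959 = 18934
invoice 21: 18934 + 959 = 19893
invoice 22: 19893 + 959 = 20852
invoice 23: 20852 + 959 = 21811
invoice 24: 21811 + 959 = 22770
invoice 25: 22770 + 959 = 23729
invoice 26: 23729 + 959 = 24688
invoice 27: 24688 + 959 = 25647

713, 1672, 2631, 3590, 4549, 5508, 6467, 7426, 8385, 9344, 10303, 11262, 12221, 13180, 14139, 15098, 16057, 17016, 17975, 18934, 19893, 20852, 21811, 22770, 23729, 24688, 25647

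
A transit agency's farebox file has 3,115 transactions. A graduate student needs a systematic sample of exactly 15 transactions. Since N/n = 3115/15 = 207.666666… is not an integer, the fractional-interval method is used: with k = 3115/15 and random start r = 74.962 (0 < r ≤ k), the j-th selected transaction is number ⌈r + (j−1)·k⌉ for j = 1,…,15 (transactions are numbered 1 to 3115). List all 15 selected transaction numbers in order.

75, 283, 491, 698, 906, 1114, 1321, 1529, 1737, 1944, 2152, 2360, 2567, 2775, 2983

j=1: r + 0k = 74.962 → ⌈·⌉ = 75
j=2: r + 1k = 282.628666… → ⌈·⌉ = 283
j=3: r + 2k = 490.295333… → ⌈·⌉ = 491
j=4: r + 3k = 697.962 → ⌈·⌉ = 698
j=5: r + 4k = 905.628666… → ⌈·⌉ = 906
j=6: r + 5k = 1113.295333… → ⌈·⌉ = 1114
j=7: r + 6k = 1320.962 → ⌈·⌉ = 1321
j=8: r + 7k = 1528.628666… → ⌈·⌉ = 1529
j=9: r + 8k = 1736.295333… → ⌈·⌉ = 1737
j=10: r + 9k = 1943.962 → ⌈·⌉ = 1944
j=11: r + 10k = 2151.628666… → ⌈·⌉ = 2152
j=12: r + 11k = 2359.295333… → ⌈·⌉ = 2360
j=13: r + 12k = 2566.962 → ⌈·⌉ = 2567
j=14: r + 13k = 2774.628666… → ⌈·⌉ = 2775
j=15: r + 14k = 2982.295333… → ⌈·⌉ = 2983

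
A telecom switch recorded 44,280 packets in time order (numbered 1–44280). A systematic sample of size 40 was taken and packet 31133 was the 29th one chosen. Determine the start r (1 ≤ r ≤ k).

137

k = 44280/40 = 1107
r = 31133 − (29−1)×1107 = 31133 − 30996 = 137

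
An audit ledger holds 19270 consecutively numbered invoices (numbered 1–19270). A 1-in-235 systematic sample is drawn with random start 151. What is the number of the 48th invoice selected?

k = 235
48th selection = r + (48−1)·k = 151 + 47×235 = 151 + 11045 = 11196

11196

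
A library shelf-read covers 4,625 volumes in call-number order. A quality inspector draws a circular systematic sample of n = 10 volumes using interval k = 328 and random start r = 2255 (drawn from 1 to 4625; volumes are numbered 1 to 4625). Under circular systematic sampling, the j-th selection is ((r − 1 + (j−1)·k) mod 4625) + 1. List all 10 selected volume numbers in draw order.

2255, 2583, 2911, 3239, 3567, 3895, 4223, 4551, 254, 582

Selection 1: 2255
Selection 2: 2255 + 328 = 2583
Selection 3: 2583 + 328 = 2911
Selection 4: 2911 + 328 = 3239
Selection 5: 3239 + 328 = 3567
Selection 6: 3567 + 328 = 3895
Selection 7: 3895 + 328 = 4223
Selection 8: 4223 + 328 = 4551
Selection 9: 4551 + 328 = 4879 → 4879 − 4625 = 254
Selection 10: 254 + 328 = 582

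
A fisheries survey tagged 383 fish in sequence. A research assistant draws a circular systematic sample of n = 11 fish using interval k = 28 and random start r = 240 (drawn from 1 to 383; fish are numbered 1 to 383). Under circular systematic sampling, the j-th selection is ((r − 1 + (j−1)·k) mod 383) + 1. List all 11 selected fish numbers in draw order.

Selection 1: 240
Selection 2: 240 + 28 = 268
Selection 3: 268 + 28 = 296
Selection 4: 296 + 28 = 324
Selection 5: 324 + 28 = 352
Selection 6: 352 + 28 = 380
Selection 7: 380 + 28 = 408 → 408 − 383 = 25
Selection 8: 25 + 28 = 53
Selection 9: 53 + 28 = 81
Selection 10: 81 + 28 = 109
Selection 11: 109 + 28 = 137

240, 268, 296, 324, 352, 380, 25, 53, 81, 109, 137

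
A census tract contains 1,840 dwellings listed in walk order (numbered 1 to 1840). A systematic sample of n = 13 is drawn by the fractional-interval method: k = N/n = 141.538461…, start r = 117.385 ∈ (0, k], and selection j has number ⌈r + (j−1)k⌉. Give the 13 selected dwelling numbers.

118, 259, 401, 543, 684, 826, 967, 1109, 1250, 1392, 1533, 1675, 1816

j=1: r + 0k = 117.385 → ⌈·⌉ = 118
j=2: r + 1k = 258.923461… → ⌈·⌉ = 259
j=3: r + 2k = 400.461923… → ⌈·⌉ = 401
j=4: r + 3k = 542.000384… → ⌈·⌉ = 543
j=5: r + 4k = 683.538846… → ⌈·⌉ = 684
j=6: r + 5k = 825.077307… → ⌈·⌉ = 826
j=7: r + 6k = 966.615769… → ⌈·⌉ = 967
j=8: r + 7k = 1108.154230… → ⌈·⌉ = 1109
j=9: r + 8k = 1249.692692… → ⌈·⌉ = 1250
j=10: r + 9k = 1391.231153… → ⌈·⌉ = 1392
j=11: r + 10k = 1532.769615… → ⌈·⌉ = 1533
j=12: r + 11k = 1674.308076… → ⌈·⌉ = 1675
j=13: r + 12k = 1815.846538… → ⌈·⌉ = 1816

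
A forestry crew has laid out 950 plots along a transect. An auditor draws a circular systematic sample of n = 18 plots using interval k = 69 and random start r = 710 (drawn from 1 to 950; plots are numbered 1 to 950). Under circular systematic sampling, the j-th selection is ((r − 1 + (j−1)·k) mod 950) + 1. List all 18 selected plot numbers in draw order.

Selection 1: 710
Selection 2: 710 + 69 = 779
Selection 3: 779 + 69 = 848
Selection 4: 848 + 69 = 917
Selection 5: 917 + 69 = 986 → 986 − 950 = 36
Selection 6: 36 + 69 = 105
Selection 7: 105 + 69 = 174
Selection 8: 174 + 69 = 243
Selection 9: 243 + 69 = 312
Selection 10: 312 + 69 = 381
Selection 11: 381 + 69 = 450
Selection 12: 450 + 69 = 519
Selection 13: 519 + 69 = 588
Selection 14: 588 + 69 = 657
Selection 15: 657 + 69 = 726
Selection 16: 726 + 69 = 795
Selection 17: 795 + 69 = 864
Selection 18: 864 + 69 = 933

710, 779, 848, 917, 36, 105, 174, 243, 312, 381, 450, 519, 588, 657, 726, 795, 864, 933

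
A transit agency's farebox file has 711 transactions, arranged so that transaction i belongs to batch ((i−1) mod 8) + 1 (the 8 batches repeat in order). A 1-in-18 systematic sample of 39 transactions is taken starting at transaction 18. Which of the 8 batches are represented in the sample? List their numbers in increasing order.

Consecutive selections differ by k = 18, so their batch numbers differ by 18 mod 8 = 2.
gcd(18, 8) = 2, so the sample visits 8/2 = 4 distinct residues mod 8.
Start 18 is batch 2; the batches hit are 2, 4, 6, 8.

2, 4, 6, 8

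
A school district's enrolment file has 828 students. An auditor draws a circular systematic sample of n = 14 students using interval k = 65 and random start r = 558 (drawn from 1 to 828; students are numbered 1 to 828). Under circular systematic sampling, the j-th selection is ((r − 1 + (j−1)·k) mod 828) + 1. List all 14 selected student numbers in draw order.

Selection 1: 558
Selection 2: 558 + 65 = 623
Selection 3: 623 + 65 = 688
Selection 4: 688 + 65 = 753
Selection 5: 753 + 65 = 818
Selection 6: 818 + 65 = 883 → 883 − 828 = 55
Selection 7: 55 + 65 = 120
Selection 8: 120 + 65 = 185
Selection 9: 185 + 65 = 250
Selection 10: 250 + 65 = 315
Selection 11: 315 + 65 = 380
Selection 12: 380 + 65 = 445
Selection 13: 445 + 65 = 510
Selection 14: 510 + 65 = 575

558, 623, 688, 753, 818, 55, 120, 185, 250, 315, 380, 445, 510, 575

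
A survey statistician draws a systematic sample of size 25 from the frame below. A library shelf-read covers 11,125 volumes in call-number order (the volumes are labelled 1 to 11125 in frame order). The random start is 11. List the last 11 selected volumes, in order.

k = N/n = 11125/25 = 445
15th selection = 11 + 14×445 = 6241
16th: 6241 + 445 = 6686
17th: 6686 + 445 = 7131
18th: 7131 + 445 = 7576
19th: 7576 + 445 = 8021
20th: 8021 + 445 = 8466
21st: 8466 + 445 = 8911
22nd: 8911 + 445 = 9356
23rd: 9356 + 445 = 9801
24th: 9801 + 445 = 10246
25th: 10246 + 445 = 10691

6241, 6686, 7131, 7576, 8021, 8466, 8911, 9356, 9801, 10246, 10691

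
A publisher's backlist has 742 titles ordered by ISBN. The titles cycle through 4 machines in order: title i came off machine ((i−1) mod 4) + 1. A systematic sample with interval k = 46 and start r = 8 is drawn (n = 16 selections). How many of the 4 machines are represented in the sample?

2

Consecutive selections differ by k = 46, so their machine numbers differ by 46 mod 4 = 2.
gcd(46, 4) = 2, so the sample visits 4/2 = 2 distinct residues mod 4.
Start 8 is machine 4; the machines hit are 2, 4.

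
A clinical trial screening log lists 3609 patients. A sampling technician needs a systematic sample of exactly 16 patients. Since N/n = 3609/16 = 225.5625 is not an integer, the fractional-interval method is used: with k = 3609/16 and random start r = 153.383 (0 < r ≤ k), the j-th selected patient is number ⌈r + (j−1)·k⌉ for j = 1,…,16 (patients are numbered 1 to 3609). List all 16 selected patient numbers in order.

j=1: r + 0k = 153.383 → ⌈·⌉ = 154
j=2: r + 1k = 378.9455 → ⌈·⌉ = 379
j=3: r + 2k = 604.508 → ⌈·⌉ = 605
j=4: r + 3k = 830.0705 → ⌈·⌉ = 831
j=5: r + 4k = 1055.633 → ⌈·⌉ = 1056
j=6: r + 5k = 1281.1955 → ⌈·⌉ = 1282
j=7: r + 6k = 1506.758 → ⌈·⌉ = 1507
j=8: r + 7k = 1732.3205 → ⌈·⌉ = 1733
j=9: r + 8k = 1957.883 → ⌈·⌉ = 1958
j=10: r + 9k = 2183.4455 → ⌈·⌉ = 2184
j=11: r + 10k = 2409.008 → ⌈·⌉ = 2410
j=12: r + 11k = 2634.5705 → ⌈·⌉ = 2635
j=13: r + 12k = 2860.133 → ⌈·⌉ = 2861
j=14: r + 13k = 3085.6955 → ⌈·⌉ = 3086
j=15: r + 14k = 3311.258 → ⌈·⌉ = 3312
j=16: r + 15k = 3536.8205 → ⌈·⌉ = 3537

154, 379, 605, 831, 1056, 1282, 1507, 1733, 1958, 2184, 2410, 2635, 2861, 3086, 3312, 3537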